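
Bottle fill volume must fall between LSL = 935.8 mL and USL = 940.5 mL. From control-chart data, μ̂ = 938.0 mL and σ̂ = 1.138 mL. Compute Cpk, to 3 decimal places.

0.644

Cpu = (USL − μ̂) / (3σ̂) = (940.5 − 938.0) / (3 × 1.138) = 0.7323; Cpl = (μ̂ − LSL) / (3σ̂) = (938.0 − 935.8) / (3 × 1.138) = 0.6444; Cpk = min(Cpu, Cpl) = 0.6444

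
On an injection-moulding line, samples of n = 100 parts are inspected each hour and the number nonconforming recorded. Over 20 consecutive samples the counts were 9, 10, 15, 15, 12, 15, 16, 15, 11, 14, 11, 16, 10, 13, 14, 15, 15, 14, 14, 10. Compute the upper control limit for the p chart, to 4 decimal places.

0.2335

p̄ = Σdᵢ / (k·n) = 264 / (20 × 100) = 0.13200
UCL = p̄ + 3·√(p̄(1−p̄)/n) = 0.13200 + 3 × √(0.13200×0.86800/100) = 0.13200 + 3 × 0.03385 = 0.23355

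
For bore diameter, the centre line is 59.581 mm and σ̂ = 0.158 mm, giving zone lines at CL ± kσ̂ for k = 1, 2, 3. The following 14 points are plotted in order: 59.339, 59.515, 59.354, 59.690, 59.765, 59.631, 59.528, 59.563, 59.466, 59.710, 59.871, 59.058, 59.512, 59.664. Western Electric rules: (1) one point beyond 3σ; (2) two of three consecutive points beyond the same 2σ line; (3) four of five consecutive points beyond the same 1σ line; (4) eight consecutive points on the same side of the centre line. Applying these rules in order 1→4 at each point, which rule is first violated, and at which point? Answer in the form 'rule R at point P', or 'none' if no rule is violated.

Zone of each point (C = within 1σ̂, B = 1σ̂–2σ̂, A = 2σ̂–3σ̂, * = beyond 3σ̂; sign = side of CL): 1:-B, 2:-C, 3:-B, 4:+C, 5:+B, 6:+C, 7:-C, 8:-C, 9:-C, 10:+C, 11:+B, 12:-*, 13:-C, 14:+C
Rule 1 (one point beyond the 3σ limits) is satisfied at point 12.

rule 1 at point 12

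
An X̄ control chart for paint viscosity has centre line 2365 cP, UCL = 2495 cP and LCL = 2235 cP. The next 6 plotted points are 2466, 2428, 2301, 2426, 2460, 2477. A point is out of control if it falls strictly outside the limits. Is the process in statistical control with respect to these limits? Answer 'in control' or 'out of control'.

in control

All 6 points lie within [2235, 2495].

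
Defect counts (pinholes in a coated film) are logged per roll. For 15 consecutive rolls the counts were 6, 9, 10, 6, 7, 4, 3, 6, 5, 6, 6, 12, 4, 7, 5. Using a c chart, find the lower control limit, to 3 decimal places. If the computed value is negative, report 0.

c̄ = (6 + 9 + 10 + 6 + 7 + 4 + 3 + 6 + 5 + 6 + 6 + 12 + 4 + 7 + 5) / 15 = 96 / 15 = 6.4000
LCL = c̄ − 3√c̄ = 6.4000 − 3 × 2.5298 = -1.1895 → 0 (cannot be negative)

0.000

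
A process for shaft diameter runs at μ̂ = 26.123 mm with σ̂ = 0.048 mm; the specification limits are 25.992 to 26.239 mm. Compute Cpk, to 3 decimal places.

0.806

Cpu = (USL − μ̂) / (3σ̂) = (26.239 − 26.123) / (3 × 0.048) = 0.8056; Cpl = (μ̂ − LSL) / (3σ̂) = (26.123 − 25.992) / (3 × 0.048) = 0.9097; Cpk = min(Cpu, Cpl) = 0.8056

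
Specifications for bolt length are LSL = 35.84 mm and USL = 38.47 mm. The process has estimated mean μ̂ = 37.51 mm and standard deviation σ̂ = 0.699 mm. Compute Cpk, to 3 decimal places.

Cpu = (USL − μ̂) / (3σ̂) = (38.47 − 37.51) / (3 × 0.699) = 0.4578; Cpl = (μ̂ − LSL) / (3σ̂) = (37.51 − 35.84) / (3 × 0.699) = 0.7964; Cpk = min(Cpu, Cpl) = 0.4578

0.458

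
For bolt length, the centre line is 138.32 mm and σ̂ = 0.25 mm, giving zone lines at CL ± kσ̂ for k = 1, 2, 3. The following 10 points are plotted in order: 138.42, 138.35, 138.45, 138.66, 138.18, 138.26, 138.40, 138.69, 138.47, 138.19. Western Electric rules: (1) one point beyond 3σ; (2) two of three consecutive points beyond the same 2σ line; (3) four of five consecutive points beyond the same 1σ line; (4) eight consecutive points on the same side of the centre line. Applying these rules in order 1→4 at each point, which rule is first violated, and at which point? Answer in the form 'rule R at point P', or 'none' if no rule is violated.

Zone of each point (C = within 1σ̂, B = 1σ̂–2σ̂, A = 2σ̂–3σ̂, * = beyond 3σ̂; sign = side of CL): 1:+C, 2:+C, 3:+C, 4:+B, 5:-C, 6:-C, 7:+C, 8:+B, 9:+C, 10:-C
No rule fires across all 10 points.

none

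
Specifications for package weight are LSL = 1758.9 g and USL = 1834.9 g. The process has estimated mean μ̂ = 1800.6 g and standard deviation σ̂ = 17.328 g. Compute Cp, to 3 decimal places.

0.731

Cp = (USL − LSL) / (6σ̂) = (1834.9 − 1758.9) / (6 × 17.328) = 76.0000 / 103.9680 = 0.7310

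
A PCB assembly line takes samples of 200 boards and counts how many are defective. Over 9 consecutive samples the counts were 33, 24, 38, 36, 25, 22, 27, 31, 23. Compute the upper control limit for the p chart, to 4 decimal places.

p̄ = Σdᵢ / (k·n) = 259 / (9 × 200) = 0.14389
UCL = p̄ + 3·√(p̄(1−p̄)/n) = 0.14389 + 3 × √(0.14389×0.85611/200) = 0.14389 + 3 × 0.02482 = 0.21834

0.2183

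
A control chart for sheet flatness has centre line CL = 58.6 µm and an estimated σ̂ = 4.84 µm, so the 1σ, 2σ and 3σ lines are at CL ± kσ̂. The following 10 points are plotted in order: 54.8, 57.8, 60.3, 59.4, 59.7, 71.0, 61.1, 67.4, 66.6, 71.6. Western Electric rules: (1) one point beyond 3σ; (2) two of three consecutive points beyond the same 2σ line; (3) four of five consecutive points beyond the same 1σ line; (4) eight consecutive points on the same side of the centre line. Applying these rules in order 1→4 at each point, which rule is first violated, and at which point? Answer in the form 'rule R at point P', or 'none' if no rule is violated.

rule 3 at point 10

Zone of each point (C = within 1σ̂, B = 1σ̂–2σ̂, A = 2σ̂–3σ̂, * = beyond 3σ̂; sign = side of CL): 1:-C, 2:-C, 3:+C, 4:+C, 5:+C, 6:+A, 7:+C, 8:+B, 9:+B, 10:+A
Rule 3 (four of five consecutive points beyond the same 1σ limit) is satisfied at point 10.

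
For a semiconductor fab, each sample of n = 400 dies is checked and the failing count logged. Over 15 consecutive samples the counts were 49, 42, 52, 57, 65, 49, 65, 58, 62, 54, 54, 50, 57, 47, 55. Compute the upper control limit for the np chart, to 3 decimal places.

74.967

p̄ = Σdᵢ / (k·n) = 816 / (15 × 400) = 0.13600
UCL = np̄ + 3·√(np̄(1−p̄)) = 54.4000 + 3 × √(54.4000×0.86400) = 54.4000 + 3 × 6.8558 = 74.9673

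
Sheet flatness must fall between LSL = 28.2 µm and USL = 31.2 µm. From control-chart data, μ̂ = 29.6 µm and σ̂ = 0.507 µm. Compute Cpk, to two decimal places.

Cpu = (USL − μ̂) / (3σ̂) = (31.2 − 29.6) / (3 × 0.507) = 1.0519; Cpl = (μ̂ − LSL) / (3σ̂) = (29.6 − 28.2) / (3 × 0.507) = 0.9204; Cpk = min(Cpu, Cpl) = 0.9204

0.92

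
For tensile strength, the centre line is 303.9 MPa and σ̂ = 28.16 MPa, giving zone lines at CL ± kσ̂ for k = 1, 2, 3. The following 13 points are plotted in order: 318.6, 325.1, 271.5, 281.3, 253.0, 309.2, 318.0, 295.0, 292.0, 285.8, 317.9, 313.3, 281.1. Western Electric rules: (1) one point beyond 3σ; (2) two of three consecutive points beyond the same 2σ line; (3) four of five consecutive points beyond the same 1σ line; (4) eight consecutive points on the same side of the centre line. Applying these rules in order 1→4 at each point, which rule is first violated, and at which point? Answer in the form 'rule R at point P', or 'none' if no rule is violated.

Zone of each point (C = within 1σ̂, B = 1σ̂–2σ̂, A = 2σ̂–3σ̂, * = beyond 3σ̂; sign = side of CL): 1:+C, 2:+C, 3:-B, 4:-C, 5:-B, 6:+C, 7:+C, 8:-C, 9:-C, 10:-C, 11:+C, 12:+C, 13:-C
No rule fires across all 13 points.

none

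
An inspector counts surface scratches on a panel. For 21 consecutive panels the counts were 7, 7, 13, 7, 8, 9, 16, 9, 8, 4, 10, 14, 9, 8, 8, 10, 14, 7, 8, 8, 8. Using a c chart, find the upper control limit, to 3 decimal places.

c̄ = (7 + 7 + 13 + 7 + 8 + 9 + 16 + 9 + 8 + 4 + 10 + 14 + 9 + 8 + 8 + 10 + 14 + 7 + 8 + 8 + 8) / 21 = 192 / 21 = 9.1429
UCL = c̄ + 3√c̄ = 9.1429 + 3 × √9.1429 = 9.1429 + 3 × 3.0237 = 18.2140

18.214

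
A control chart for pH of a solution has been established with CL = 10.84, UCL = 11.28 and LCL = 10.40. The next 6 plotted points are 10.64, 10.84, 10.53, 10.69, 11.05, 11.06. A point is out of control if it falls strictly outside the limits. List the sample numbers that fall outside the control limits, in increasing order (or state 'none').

All 6 points lie within [10.40, 11.28].

none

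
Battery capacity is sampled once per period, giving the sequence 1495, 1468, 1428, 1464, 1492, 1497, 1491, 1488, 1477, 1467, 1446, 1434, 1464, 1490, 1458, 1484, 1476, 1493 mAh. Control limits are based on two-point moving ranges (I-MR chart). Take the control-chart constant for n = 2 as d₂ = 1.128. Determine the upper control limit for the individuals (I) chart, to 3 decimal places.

X̄ = (1495 + 1468 + 1428 + 1464 + 1492 + 1497 + 1491 + 1488 + 1477 + 1467 + 1446 + 1434 + 1464 + 1490 + 1458 + 1484 + 1476 + 1493) / 18 = 1472.8889
Moving ranges: 27, 40, 36, 28, 5, 6, 3, 11, 10, 21, 12, 30, 26, 32, 26, 8, 17; M̄R̄ = 338.0000 / 17 = 19.8824
UCL = X̄ + 3·M̄R̄/d₂ = 1472.8889 + 3 × 19.8824 / 1.128 = 1525.7675

1525.767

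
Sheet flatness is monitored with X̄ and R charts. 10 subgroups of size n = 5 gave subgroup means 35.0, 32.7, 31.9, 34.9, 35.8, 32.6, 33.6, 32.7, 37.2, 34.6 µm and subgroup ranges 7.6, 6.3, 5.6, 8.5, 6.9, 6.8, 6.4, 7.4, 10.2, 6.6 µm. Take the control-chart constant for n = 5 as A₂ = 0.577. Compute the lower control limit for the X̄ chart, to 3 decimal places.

29.928

X̄̄ = (35.0 + 32.7 + 31.9 + 34.9 + 35.8 + 32.6 + 33.6 + 32.7 + 37.2 + 34.6) / 10 = 341.0000 / 10 = 34.1000
R̄ = (7.6 + 6.3 + 5.6 + 8.5 + 6.9 + 6.8 + 6.4 + 7.4 + 10.2 + 6.6) / 10 = 72.3000 / 10 = 7.2300
LCL = X̄̄ − A₂·R̄ = 34.1000 − 0.577 × 7.2300 = 29.9283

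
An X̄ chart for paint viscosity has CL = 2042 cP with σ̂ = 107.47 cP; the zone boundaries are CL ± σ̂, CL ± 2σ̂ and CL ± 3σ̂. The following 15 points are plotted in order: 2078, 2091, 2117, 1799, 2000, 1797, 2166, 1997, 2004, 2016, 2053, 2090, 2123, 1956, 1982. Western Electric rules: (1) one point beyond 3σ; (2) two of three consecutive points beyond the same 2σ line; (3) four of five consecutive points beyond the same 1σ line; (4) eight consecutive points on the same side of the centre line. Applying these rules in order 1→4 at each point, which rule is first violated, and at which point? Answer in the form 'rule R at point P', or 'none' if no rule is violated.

rule 2 at point 6

Zone of each point (C = within 1σ̂, B = 1σ̂–2σ̂, A = 2σ̂–3σ̂, * = beyond 3σ̂; sign = side of CL): 1:+C, 2:+C, 3:+C, 4:-A, 5:-C, 6:-A, 7:+B, 8:-C, 9:-C, 10:-C, 11:+C, 12:+C, 13:+C, 14:-C, 15:-C
Rule 2 (two of three consecutive points beyond the same 2σ limit) is satisfied at point 6.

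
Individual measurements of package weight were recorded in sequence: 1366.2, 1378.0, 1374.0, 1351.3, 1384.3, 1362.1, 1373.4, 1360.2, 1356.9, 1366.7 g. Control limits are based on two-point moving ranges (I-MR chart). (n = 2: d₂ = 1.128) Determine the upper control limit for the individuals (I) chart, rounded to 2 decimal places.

1406.11

X̄ = (1366.2 + 1378.0 + 1374.0 + 1351.3 + 1384.3 + 1362.1 + 1373.4 + 1360.2 + 1356.9 + 1366.7) / 10 = 1367.3100
Moving ranges: 11.8, 4.0, 22.7, 33.0, 22.2, 11.3, 13.2, 3.3, 9.8; M̄R̄ = 131.3000 / 9 = 14.5889
UCL = X̄ + 3·M̄R̄/d₂ = 1367.3100 + 3 × 14.5889 / 1.128 = 1406.1102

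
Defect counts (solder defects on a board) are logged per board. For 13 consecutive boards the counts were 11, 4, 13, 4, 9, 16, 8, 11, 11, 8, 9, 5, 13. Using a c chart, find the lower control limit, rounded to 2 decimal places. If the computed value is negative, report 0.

0.19

c̄ = (11 + 4 + 13 + 4 + 9 + 16 + 8 + 11 + 11 + 8 + 9 + 5 + 13) / 13 = 122 / 13 = 9.3846
LCL = c̄ − 3√c̄ = 9.3846 − 3 × 3.0634 = 0.1943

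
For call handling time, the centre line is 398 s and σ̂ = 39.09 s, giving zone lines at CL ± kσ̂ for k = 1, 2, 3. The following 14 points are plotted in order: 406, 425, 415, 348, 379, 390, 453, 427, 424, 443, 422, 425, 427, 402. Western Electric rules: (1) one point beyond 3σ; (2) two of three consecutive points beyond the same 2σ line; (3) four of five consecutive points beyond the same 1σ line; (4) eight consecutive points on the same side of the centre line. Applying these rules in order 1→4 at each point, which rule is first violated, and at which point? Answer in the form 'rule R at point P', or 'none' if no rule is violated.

Zone of each point (C = within 1σ̂, B = 1σ̂–2σ̂, A = 2σ̂–3σ̂, * = beyond 3σ̂; sign = side of CL): 1:+C, 2:+C, 3:+C, 4:-B, 5:-C, 6:-C, 7:+B, 8:+C, 9:+C, 10:+B, 11:+C, 12:+C, 13:+C, 14:+C
Rule 4 (eight consecutive points on the same side of the centre line) is satisfied at point 14.

rule 4 at point 14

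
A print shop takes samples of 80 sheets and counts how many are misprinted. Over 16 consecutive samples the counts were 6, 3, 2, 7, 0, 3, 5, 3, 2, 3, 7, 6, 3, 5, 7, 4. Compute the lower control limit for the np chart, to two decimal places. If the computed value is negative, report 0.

p̄ = Σdᵢ / (k·n) = 66 / (16 × 80) = 0.05156
LCL = np̄ − 3·√(np̄(1−p̄)) = 4.1250 − 3 × 1.9780 = -1.8089 → 0 (negative, so LCL = 0)

0.00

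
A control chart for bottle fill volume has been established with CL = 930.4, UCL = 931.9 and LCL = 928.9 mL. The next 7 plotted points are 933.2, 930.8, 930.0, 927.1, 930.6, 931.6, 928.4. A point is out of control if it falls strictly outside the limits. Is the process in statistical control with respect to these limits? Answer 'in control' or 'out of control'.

Compare each point to [928.9, 931.9]: sample 1 = 933.2 > UCL; sample 4 = 927.1 < LCL; sample 7 = 928.4 < LCL.

out of control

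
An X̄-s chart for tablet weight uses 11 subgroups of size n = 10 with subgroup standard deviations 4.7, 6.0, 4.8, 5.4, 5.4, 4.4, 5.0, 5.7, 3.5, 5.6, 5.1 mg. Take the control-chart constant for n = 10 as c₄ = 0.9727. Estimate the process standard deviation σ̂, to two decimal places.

5.20

s̄ = (4.7 + 6.0 + 4.8 + 5.4 + 5.4 + 4.4 + 5.0 + 5.7 + 3.5 + 5.6 + 5.1) / 11 = 5.0545
σ̂ = s̄ / c₄ = 5.0545 / 0.9727 = 5.1964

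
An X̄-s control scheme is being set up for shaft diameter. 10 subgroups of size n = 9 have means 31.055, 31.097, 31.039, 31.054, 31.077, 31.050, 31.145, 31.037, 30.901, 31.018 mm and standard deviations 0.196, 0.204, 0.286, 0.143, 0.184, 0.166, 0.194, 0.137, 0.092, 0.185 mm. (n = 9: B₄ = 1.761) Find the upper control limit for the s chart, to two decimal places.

0.31

s̄ = (0.196 + 0.204 + 0.286 + 0.143 + 0.184 + 0.166 + 0.194 + 0.137 + 0.092 + 0.185) / 10 = 0.1787
UCL_s = B₄·s̄ = 1.761 × 0.1787 = 0.3147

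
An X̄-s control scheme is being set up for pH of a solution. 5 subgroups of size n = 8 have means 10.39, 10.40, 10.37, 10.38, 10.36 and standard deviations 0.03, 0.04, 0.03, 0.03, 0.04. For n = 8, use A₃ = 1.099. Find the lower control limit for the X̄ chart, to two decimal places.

X̄̄ = (10.39 + 10.40 + 10.37 + 10.38 + 10.36) / 5 = 10.3800
s̄ = (0.03 + 0.04 + 0.03 + 0.03 + 0.04) / 5 = 0.0340
LCL = X̄̄ − A₃·s̄ = 10.3800 − 1.099 × 0.0340 = 10.3426

10.34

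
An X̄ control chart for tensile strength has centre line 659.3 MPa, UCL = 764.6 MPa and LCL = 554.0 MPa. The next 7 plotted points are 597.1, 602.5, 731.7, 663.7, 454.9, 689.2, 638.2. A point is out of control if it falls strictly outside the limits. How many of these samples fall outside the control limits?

1

Compare each point to [554.0, 764.6]: sample 5 = 454.9 < LCL.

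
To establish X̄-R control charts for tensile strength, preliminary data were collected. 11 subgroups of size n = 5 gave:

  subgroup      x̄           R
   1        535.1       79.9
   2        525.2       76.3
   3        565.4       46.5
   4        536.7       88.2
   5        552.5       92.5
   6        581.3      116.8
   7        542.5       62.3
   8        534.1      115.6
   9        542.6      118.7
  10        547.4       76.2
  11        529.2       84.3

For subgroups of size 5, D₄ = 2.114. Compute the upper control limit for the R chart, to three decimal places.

R̄ = (79.9 + 76.3 + 46.5 + 88.2 + 92.5 + 116.8 + 62.3 + 115.6 + 118.7 + 76.2 + 84.3) / 11 = 957.3000 / 11 = 87.0273
UCL_R = D₄·R̄ = 2.114 × 87.0273 = 183.9757

183.976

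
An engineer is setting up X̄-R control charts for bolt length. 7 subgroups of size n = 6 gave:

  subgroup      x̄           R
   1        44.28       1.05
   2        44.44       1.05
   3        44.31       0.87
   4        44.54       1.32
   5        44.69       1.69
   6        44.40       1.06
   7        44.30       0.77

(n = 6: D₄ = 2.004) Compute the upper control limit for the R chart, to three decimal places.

2.236

R̄ = (1.05 + 1.05 + 0.87 + 1.32 + 1.69 + 1.06 + 0.77) / 7 = 7.8100 / 7 = 1.1157
UCL_R = D₄·R̄ = 2.004 × 1.1157 = 2.2359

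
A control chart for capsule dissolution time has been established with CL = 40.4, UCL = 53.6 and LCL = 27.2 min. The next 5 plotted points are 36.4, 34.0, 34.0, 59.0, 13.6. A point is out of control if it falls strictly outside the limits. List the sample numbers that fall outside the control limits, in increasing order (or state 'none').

4, 5

Compare each point to [27.2, 53.6]: sample 4 = 59.0 > UCL; sample 5 = 13.6 < LCL.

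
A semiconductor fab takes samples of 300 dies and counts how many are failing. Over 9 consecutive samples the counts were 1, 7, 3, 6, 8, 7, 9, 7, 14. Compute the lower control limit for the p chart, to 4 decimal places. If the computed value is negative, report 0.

0.0000

p̄ = Σdᵢ / (k·n) = 62 / (9 × 300) = 0.02296
LCL = p̄ − 3·√(p̄(1−p̄)/n) = 0.02296 − 3 × 0.00865 = -0.00298 → 0 (negative, so LCL = 0)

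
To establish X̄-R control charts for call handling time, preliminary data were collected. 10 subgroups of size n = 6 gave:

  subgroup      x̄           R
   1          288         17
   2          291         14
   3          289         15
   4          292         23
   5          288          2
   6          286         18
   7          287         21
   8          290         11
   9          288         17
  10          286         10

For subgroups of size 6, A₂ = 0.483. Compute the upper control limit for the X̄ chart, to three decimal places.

295.648

X̄̄ = (288 + 291 + 289 + 292 + 288 + 286 + 287 + 290 + 288 + 286) / 10 = 2885.0000 / 10 = 288.5000
R̄ = (17 + 14 + 15 + 23 + 2 + 18 + 21 + 11 + 17 + 10) / 10 = 148.0000 / 10 = 14.8000
UCL = X̄̄ + A₂·R̄ = 288.5000 + 0.483 × 14.8000 = 295.6484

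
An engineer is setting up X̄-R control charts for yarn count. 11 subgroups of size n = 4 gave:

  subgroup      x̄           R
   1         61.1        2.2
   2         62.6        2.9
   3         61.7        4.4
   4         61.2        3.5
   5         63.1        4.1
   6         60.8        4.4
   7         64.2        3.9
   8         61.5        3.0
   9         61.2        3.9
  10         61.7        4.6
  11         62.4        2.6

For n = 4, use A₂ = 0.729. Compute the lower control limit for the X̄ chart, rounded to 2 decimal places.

59.34

X̄̄ = (61.1 + 62.6 + 61.7 + 61.2 + 63.1 + 60.8 + 64.2 + 61.5 + 61.2 + 61.7 + 62.4) / 11 = 681.5000 / 11 = 61.9545
R̄ = (2.2 + 2.9 + 4.4 + 3.5 + 4.1 + 4.4 + 3.9 + 3.0 + 3.9 + 4.6 + 2.6) / 11 = 39.5000 / 11 = 3.5909
LCL = X̄̄ − A₂·R̄ = 61.9545 − 0.729 × 3.5909 = 59.3368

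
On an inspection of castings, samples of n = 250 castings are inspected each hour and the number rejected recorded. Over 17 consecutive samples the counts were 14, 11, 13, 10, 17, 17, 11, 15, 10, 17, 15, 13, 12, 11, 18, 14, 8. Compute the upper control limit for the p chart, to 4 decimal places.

0.0958

p̄ = Σdᵢ / (k·n) = 226 / (17 × 250) = 0.05318
UCL = p̄ + 3·√(p̄(1−p̄)/n) = 0.05318 + 3 × √(0.05318×0.94682/250) = 0.05318 + 3 × 0.01419 = 0.09575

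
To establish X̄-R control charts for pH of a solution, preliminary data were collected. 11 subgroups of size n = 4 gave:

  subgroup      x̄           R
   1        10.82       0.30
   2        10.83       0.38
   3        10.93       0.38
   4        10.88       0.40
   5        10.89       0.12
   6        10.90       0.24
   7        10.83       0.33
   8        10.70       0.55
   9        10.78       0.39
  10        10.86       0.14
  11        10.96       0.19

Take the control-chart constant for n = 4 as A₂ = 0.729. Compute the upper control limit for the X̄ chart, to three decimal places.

11.079

X̄̄ = (10.82 + 10.83 + 10.93 + 10.88 + 10.89 + 10.90 + 10.83 + 10.70 + 10.78 + 10.86 + 10.96) / 11 = 119.3800 / 11 = 10.8527
R̄ = (0.30 + 0.38 + 0.38 + 0.40 + 0.12 + 0.24 + 0.33 + 0.55 + 0.39 + 0.14 + 0.19) / 11 = 3.4200 / 11 = 0.3109
UCL = X̄̄ + A₂·R̄ = 10.8527 + 0.729 × 0.3109 = 11.0794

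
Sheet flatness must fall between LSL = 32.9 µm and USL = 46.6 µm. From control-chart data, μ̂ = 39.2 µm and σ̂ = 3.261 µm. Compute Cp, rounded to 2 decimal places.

0.70

Cp = (USL − LSL) / (6σ̂) = (46.6 − 32.9) / (6 × 3.261) = 13.7000 / 19.5660 = 0.7002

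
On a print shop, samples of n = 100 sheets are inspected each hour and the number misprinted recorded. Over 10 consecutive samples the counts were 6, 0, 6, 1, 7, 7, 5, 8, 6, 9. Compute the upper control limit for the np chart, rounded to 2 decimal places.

p̄ = Σdᵢ / (k·n) = 55 / (10 × 100) = 0.05500
UCL = np̄ + 3·√(np̄(1−p̄)) = 5.5000 + 3 × √(5.5000×0.94500) = 5.5000 + 3 × 2.2798 = 12.3394

12.34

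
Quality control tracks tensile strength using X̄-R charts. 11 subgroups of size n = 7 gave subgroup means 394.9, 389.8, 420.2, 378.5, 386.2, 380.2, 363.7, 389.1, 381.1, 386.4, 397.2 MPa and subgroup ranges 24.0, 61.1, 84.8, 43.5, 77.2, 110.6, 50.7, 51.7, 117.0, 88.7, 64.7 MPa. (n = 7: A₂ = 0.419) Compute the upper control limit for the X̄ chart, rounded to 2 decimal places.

X̄̄ = (394.9 + 389.8 + 420.2 + 378.5 + 386.2 + 380.2 + 363.7 + 389.1 + 381.1 + 386.4 + 397.2) / 11 = 4267.3000 / 11 = 387.9364
R̄ = (24.0 + 61.1 + 84.8 + 43.5 + 77.2 + 110.6 + 50.7 + 51.7 + 117.0 + 88.7 + 64.7) / 11 = 774.0000 / 11 = 70.3636
UCL = X̄̄ + A₂·R̄ = 387.9364 + 0.419 × 70.3636 = 417.4187

417.42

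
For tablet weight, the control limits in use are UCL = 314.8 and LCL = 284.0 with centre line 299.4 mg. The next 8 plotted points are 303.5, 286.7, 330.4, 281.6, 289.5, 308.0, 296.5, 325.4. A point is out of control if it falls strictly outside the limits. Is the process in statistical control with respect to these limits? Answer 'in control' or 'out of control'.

Compare each point to [284.0, 314.8]: sample 3 = 330.4 > UCL; sample 4 = 281.6 < LCL; sample 8 = 325.4 > UCL.

out of control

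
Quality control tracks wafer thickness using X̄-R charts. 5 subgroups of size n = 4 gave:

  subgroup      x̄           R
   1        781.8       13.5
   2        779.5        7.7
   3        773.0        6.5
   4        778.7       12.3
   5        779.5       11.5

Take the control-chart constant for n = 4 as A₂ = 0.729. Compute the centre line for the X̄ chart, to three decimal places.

778.500

X̄̄ = (781.8 + 779.5 + 773.0 + 778.7 + 779.5) / 5 = 3892.5000 / 5 = 778.5000
CL = X̄̄ = 778.5000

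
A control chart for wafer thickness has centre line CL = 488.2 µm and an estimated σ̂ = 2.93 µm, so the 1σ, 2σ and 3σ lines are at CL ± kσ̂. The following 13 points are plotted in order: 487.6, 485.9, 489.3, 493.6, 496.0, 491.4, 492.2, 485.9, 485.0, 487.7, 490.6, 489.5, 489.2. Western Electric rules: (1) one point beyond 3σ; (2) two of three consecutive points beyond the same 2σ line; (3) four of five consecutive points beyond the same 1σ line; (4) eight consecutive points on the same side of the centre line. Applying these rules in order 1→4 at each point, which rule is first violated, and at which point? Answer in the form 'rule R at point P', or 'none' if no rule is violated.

rule 3 at point 7

Zone of each point (C = within 1σ̂, B = 1σ̂–2σ̂, A = 2σ̂–3σ̂, * = beyond 3σ̂; sign = side of CL): 1:-C, 2:-C, 3:+C, 4:+B, 5:+A, 6:+B, 7:+B, 8:-C, 9:-B, 10:-C, 11:+C, 12:+C, 13:+C
Rule 3 (four of five consecutive points beyond the same 1σ limit) is satisfied at point 7.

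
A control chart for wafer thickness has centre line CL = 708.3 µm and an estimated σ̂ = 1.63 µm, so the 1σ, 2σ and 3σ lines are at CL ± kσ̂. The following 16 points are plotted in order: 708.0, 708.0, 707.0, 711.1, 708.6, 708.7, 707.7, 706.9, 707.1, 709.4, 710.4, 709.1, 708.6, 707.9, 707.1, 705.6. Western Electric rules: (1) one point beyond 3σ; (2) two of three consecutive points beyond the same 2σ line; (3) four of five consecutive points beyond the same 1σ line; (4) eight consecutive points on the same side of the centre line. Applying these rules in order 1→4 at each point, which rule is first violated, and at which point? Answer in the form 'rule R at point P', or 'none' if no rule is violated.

Zone of each point (C = within 1σ̂, B = 1σ̂–2σ̂, A = 2σ̂–3σ̂, * = beyond 3σ̂; sign = side of CL): 1:-C, 2:-C, 3:-C, 4:+B, 5:+C, 6:+C, 7:-C, 8:-C, 9:-C, 10:+C, 11:+B, 12:+C, 13:+C, 14:-C, 15:-C, 16:-B
No rule fires across all 16 points.

none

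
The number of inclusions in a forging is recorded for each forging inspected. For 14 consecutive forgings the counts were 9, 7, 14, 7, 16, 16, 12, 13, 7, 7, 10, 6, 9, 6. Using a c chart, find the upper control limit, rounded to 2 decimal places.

19.38

c̄ = (9 + 7 + 14 + 7 + 16 + 16 + 12 + 13 + 7 + 7 + 10 + 6 + 9 + 6) / 14 = 139 / 14 = 9.9286
UCL = c̄ + 3√c̄ = 9.9286 + 3 × √9.9286 = 9.9286 + 3 × 3.1510 = 19.3815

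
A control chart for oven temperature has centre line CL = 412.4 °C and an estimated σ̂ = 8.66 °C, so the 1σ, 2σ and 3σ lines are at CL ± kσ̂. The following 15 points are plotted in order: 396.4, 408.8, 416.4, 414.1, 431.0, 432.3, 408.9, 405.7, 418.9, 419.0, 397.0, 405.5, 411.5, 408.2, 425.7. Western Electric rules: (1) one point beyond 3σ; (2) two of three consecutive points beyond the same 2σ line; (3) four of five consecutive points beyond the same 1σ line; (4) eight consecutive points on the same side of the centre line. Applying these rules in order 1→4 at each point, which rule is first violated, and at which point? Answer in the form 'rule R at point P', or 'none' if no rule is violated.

rule 2 at point 6

Zone of each point (C = within 1σ̂, B = 1σ̂–2σ̂, A = 2σ̂–3σ̂, * = beyond 3σ̂; sign = side of CL): 1:-B, 2:-C, 3:+C, 4:+C, 5:+A, 6:+A, 7:-C, 8:-C, 9:+C, 10:+C, 11:-B, 12:-C, 13:-C, 14:-C, 15:+B
Rule 2 (two of three consecutive points beyond the same 2σ limit) is satisfied at point 6.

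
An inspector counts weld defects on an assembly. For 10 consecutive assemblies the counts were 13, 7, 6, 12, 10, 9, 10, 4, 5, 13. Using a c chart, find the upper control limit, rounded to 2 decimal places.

17.85

c̄ = (13 + 7 + 6 + 12 + 10 + 9 + 10 + 4 + 5 + 13) / 10 = 89 / 10 = 8.9000
UCL = c̄ + 3√c̄ = 8.9000 + 3 × √8.9000 = 8.9000 + 3 × 2.9833 = 17.8499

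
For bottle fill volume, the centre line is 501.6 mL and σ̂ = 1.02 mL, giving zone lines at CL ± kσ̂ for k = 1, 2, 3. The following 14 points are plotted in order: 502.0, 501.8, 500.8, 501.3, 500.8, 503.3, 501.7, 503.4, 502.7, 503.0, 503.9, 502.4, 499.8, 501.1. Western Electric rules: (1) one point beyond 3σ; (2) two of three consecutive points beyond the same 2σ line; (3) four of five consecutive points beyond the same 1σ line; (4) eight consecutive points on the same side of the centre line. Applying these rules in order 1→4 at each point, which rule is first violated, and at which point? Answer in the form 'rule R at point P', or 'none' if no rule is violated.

Zone of each point (C = within 1σ̂, B = 1σ̂–2σ̂, A = 2σ̂–3σ̂, * = beyond 3σ̂; sign = side of CL): 1:+C, 2:+C, 3:-C, 4:-C, 5:-C, 6:+B, 7:+C, 8:+B, 9:+B, 10:+B, 11:+A, 12:+C, 13:-B, 14:-C
Rule 3 (four of five consecutive points beyond the same 1σ limit) is satisfied at point 10.

rule 3 at point 10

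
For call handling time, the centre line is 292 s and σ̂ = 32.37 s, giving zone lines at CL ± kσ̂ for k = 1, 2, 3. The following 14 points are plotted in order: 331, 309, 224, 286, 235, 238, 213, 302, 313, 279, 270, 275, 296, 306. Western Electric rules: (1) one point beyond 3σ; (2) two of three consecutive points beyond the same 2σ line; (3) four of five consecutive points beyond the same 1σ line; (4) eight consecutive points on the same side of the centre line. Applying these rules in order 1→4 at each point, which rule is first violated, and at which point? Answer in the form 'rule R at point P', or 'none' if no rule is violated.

rule 3 at point 7

Zone of each point (C = within 1σ̂, B = 1σ̂–2σ̂, A = 2σ̂–3σ̂, * = beyond 3σ̂; sign = side of CL): 1:+B, 2:+C, 3:-A, 4:-C, 5:-B, 6:-B, 7:-A, 8:+C, 9:+C, 10:-C, 11:-C, 12:-C, 13:+C, 14:+C
Rule 3 (four of five consecutive points beyond the same 1σ limit) is satisfied at point 7.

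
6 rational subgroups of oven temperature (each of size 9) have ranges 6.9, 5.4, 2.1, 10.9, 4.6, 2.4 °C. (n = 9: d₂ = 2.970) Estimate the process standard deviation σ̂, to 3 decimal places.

R̄ = (6.9 + 5.4 + 2.1 + 10.9 + 4.6 + 2.4) / 6 = 5.3833
σ̂ = R̄ / d₂ = 5.3833 / 2.970 = 1.8126

1.813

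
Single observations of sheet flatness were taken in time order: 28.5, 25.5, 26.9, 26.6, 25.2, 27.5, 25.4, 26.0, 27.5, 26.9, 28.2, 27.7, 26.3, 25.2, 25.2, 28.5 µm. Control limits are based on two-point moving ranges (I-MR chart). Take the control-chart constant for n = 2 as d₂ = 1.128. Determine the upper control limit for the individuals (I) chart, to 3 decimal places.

30.382

X̄ = (28.5 + 25.5 + 26.9 + 26.6 + 25.2 + 27.5 + 25.4 + 26.0 + 27.5 + 26.9 + 28.2 + 27.7 + 26.3 + 25.2 + 25.2 + 28.5) / 16 = 26.6938
Moving ranges: 3.0, 1.4, 0.3, 1.4, 2.3, 2.1, 0.6, 1.5, 0.6, 1.3, 0.5, 1.4, 1.1, 0.0, 3.3; M̄R̄ = 20.8000 / 15 = 1.3867
UCL = X̄ + 3·M̄R̄/d₂ = 26.6938 + 3 × 1.3867 / 1.128 = 30.3817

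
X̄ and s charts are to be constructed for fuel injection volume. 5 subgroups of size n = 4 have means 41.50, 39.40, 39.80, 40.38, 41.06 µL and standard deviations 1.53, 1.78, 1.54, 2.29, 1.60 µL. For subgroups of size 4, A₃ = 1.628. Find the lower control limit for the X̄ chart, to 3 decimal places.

37.582

X̄̄ = (41.50 + 39.40 + 39.80 + 40.38 + 41.06) / 5 = 40.4280
s̄ = (1.53 + 1.78 + 1.54 + 2.29 + 1.60) / 5 = 1.7480
LCL = X̄̄ − A₃·s̄ = 40.4280 − 1.628 × 1.7480 = 37.5823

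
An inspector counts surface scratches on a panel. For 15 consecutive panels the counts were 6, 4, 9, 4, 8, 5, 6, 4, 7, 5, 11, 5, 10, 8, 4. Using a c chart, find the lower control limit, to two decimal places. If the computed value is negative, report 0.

0.00

c̄ = (6 + 4 + 9 + 4 + 8 + 5 + 6 + 4 + 7 + 5 + 11 + 5 + 10 + 8 + 4) / 15 = 96 / 15 = 6.4000
LCL = c̄ − 3√c̄ = 6.4000 − 3 × 2.5298 = -1.1895 → 0 (cannot be negative)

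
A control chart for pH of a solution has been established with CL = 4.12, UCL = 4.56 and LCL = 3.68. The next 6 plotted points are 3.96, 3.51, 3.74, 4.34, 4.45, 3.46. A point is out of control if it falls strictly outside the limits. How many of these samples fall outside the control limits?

2

Compare each point to [3.68, 4.56]: sample 2 = 3.51 < LCL; sample 6 = 3.46 < LCL.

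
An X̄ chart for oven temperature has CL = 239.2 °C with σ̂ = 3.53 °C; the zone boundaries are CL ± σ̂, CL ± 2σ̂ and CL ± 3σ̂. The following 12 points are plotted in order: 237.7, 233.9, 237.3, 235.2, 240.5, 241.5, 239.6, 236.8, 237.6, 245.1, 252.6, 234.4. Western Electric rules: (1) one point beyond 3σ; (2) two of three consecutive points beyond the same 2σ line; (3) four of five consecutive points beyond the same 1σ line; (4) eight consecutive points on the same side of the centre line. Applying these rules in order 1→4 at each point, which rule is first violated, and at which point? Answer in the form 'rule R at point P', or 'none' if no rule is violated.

Zone of each point (C = within 1σ̂, B = 1σ̂–2σ̂, A = 2σ̂–3σ̂, * = beyond 3σ̂; sign = side of CL): 1:-C, 2:-B, 3:-C, 4:-B, 5:+C, 6:+C, 7:+C, 8:-C, 9:-C, 10:+B, 11:+*, 12:-B
Rule 1 (one point beyond the 3σ limits) is satisfied at point 11.

rule 1 at point 11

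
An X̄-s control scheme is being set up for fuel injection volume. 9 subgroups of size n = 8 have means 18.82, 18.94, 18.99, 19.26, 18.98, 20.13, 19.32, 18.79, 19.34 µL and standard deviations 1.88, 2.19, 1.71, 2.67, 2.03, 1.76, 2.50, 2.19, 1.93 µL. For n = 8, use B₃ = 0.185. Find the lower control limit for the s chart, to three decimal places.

0.388

s̄ = (1.88 + 2.19 + 1.71 + 2.67 + 2.03 + 1.76 + 2.50 + 2.19 + 1.93) / 9 = 2.0956
LCL_s = B₃·s̄ = 0.185 × 2.0956 = 0.3877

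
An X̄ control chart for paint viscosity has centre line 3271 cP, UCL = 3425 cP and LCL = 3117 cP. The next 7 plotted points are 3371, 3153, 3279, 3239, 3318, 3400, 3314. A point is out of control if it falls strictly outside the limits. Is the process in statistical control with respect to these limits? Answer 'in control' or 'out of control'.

in control

All 7 points lie within [3117, 3425].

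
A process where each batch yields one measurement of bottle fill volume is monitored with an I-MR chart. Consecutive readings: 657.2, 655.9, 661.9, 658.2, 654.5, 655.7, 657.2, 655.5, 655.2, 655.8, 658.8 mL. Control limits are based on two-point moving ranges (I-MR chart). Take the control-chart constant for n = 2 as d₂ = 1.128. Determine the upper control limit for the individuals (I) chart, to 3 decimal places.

X̄ = (657.2 + 655.9 + 661.9 + 658.2 + 654.5 + 655.7 + 657.2 + 655.5 + 655.2 + 655.8 + 658.8) / 11 = 656.9000
Moving ranges: 1.3, 6.0, 3.7, 3.7, 1.2, 1.5, 1.7, 0.3, 0.6, 3.0; M̄R̄ = 23.0000 / 10 = 2.3000
UCL = X̄ + 3·M̄R̄/d₂ = 656.9000 + 3 × 2.3000 / 1.128 = 663.0170

663.017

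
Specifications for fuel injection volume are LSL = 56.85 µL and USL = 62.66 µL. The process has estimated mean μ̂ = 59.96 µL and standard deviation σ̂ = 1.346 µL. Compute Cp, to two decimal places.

Cp = (USL − LSL) / (6σ̂) = (62.66 − 56.85) / (6 × 1.346) = 5.8100 / 8.0760 = 0.7194

0.72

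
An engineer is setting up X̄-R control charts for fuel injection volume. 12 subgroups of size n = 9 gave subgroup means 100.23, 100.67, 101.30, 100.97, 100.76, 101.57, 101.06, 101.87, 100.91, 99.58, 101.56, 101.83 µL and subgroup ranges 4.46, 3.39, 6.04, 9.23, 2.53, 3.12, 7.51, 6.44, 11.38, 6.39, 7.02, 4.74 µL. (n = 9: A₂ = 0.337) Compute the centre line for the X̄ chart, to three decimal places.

101.026

X̄̄ = (100.23 + 100.67 + 101.30 + 100.97 + 100.76 + 101.57 + 101.06 + 101.87 + 100.91 + 99.58 + 101.56 + 101.83) / 12 = 1212.3100 / 12 = 101.0258
CL = X̄̄ = 101.0258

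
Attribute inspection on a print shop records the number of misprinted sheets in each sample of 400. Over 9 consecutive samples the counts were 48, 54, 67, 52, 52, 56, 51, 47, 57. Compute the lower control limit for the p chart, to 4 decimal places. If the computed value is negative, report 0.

p̄ = Σdᵢ / (k·n) = 484 / (9 × 400) = 0.13444
LCL = p̄ − 3·√(p̄(1−p̄)/n) = 0.13444 − 3 × 0.01706 = 0.08328

0.0833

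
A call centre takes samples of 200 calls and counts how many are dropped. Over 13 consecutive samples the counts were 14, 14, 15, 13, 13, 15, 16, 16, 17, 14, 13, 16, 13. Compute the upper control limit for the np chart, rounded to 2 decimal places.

p̄ = Σdᵢ / (k·n) = 189 / (13 × 200) = 0.07269
UCL = np̄ + 3·√(np̄(1−p̄)) = 14.5385 + 3 × √(14.5385×0.92731) = 14.5385 + 3 × 3.6717 = 25.5537

25.55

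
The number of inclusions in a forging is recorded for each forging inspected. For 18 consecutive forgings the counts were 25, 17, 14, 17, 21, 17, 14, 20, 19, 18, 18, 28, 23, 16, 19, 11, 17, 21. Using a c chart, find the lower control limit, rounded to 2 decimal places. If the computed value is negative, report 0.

c̄ = (25 + 17 + 14 + 17 + 21 + 17 + 14 + 20 + 19 + 18 + 18 + 28 + 23 + 16 + 19 + 11 + 17 + 21) / 18 = 335 / 18 = 18.6111
LCL = c̄ − 3√c̄ = 18.6111 − 3 × 4.3141 = 5.6689

5.67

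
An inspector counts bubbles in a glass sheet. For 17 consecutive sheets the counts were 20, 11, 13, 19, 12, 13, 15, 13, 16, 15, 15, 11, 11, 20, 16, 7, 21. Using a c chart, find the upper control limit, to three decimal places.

c̄ = (20 + 11 + 13 + 19 + 12 + 13 + 15 + 13 + 16 + 15 + 15 + 11 + 11 + 20 + 16 + 7 + 21) / 17 = 248 / 17 = 14.5882
UCL = c̄ + 3√c̄ = 14.5882 + 3 × √14.5882 = 14.5882 + 3 × 3.8195 = 26.0466

26.047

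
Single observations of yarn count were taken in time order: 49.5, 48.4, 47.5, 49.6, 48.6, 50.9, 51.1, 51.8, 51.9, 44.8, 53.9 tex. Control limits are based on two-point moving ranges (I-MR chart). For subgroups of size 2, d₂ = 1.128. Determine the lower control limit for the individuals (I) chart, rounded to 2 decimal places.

43.28

X̄ = (49.5 + 48.4 + 47.5 + 49.6 + 48.6 + 50.9 + 51.1 + 51.8 + 51.9 + 44.8 + 53.9) / 11 = 49.8182
Moving ranges: 1.1, 0.9, 2.1, 1.0, 2.3, 0.2, 0.7, 0.1, 7.1, 9.1; M̄R̄ = 24.6000 / 10 = 2.4600
LCL = X̄ − 3·M̄R̄/d₂ = 49.8182 − 3 × 2.4600 / 1.128 = 43.2756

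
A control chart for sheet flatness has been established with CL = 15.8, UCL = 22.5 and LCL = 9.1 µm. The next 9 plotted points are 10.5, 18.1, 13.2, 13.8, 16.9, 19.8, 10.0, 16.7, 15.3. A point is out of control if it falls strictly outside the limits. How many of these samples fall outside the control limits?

0

All 9 points lie within [9.1, 22.5].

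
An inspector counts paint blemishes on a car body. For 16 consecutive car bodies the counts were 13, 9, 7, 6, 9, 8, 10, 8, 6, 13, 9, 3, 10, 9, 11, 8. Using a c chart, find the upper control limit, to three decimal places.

c̄ = (13 + 9 + 7 + 6 + 9 + 8 + 10 + 8 + 6 + 13 + 9 + 3 + 10 + 9 + 11 + 8) / 16 = 139 / 16 = 8.6875
UCL = c̄ + 3√c̄ = 8.6875 + 3 × √8.6875 = 8.6875 + 3 × 2.9475 = 17.5299

17.530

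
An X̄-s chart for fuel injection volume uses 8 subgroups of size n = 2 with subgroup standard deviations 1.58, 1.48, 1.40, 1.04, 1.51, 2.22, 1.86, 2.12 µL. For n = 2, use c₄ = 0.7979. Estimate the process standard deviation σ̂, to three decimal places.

2.069

s̄ = (1.58 + 1.48 + 1.40 + 1.04 + 1.51 + 2.22 + 1.86 + 2.12) / 8 = 1.6513
σ̂ = s̄ / c₄ = 1.6513 / 0.7979 = 2.0695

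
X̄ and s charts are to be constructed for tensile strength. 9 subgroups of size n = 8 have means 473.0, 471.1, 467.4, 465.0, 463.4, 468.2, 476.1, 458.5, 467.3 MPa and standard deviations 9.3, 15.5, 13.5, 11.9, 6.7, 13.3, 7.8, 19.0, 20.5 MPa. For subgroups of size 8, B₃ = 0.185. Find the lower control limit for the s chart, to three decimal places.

2.415

s̄ = (9.3 + 15.5 + 13.5 + 11.9 + 6.7 + 13.3 + 7.8 + 19.0 + 20.5) / 9 = 13.0556
LCL_s = B₃·s̄ = 0.185 × 13.0556 = 2.4153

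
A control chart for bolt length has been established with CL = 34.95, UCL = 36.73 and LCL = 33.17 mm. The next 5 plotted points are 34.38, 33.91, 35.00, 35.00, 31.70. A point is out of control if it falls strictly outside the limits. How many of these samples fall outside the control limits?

Compare each point to [33.17, 36.73]: sample 5 = 31.70 < LCL.

1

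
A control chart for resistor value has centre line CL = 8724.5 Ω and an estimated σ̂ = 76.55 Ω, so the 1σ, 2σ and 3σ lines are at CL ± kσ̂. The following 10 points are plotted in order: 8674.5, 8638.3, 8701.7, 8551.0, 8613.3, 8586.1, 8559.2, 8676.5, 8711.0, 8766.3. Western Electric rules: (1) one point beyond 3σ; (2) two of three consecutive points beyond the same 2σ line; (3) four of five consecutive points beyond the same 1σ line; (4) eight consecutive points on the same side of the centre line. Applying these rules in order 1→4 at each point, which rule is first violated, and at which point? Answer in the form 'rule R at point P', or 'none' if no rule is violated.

rule 3 at point 6

Zone of each point (C = within 1σ̂, B = 1σ̂–2σ̂, A = 2σ̂–3σ̂, * = beyond 3σ̂; sign = side of CL): 1:-C, 2:-B, 3:-C, 4:-A, 5:-B, 6:-B, 7:-A, 8:-C, 9:-C, 10:+C
Rule 3 (four of five consecutive points beyond the same 1σ limit) is satisfied at point 6.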